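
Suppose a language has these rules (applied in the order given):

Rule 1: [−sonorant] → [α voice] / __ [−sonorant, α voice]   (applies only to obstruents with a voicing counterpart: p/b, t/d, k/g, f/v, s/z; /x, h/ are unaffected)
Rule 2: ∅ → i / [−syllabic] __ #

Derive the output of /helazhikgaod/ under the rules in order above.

Rule 1 (regressive voicing assimilation): /z/ precedes the voiceless obstruent /h/, so it devoices to [s] by assimilation. /k/ precedes the voiced obstruent /g/, so it voices to [g] by assimilation. /helazhikgaod/ → helashiggaod.
Rule 2 (final i-epenthesis): the form ends in the consonant /d/, so [i] is inserted word-finally. /helashiggaod/ → helashiggaodi.

helashiggaodi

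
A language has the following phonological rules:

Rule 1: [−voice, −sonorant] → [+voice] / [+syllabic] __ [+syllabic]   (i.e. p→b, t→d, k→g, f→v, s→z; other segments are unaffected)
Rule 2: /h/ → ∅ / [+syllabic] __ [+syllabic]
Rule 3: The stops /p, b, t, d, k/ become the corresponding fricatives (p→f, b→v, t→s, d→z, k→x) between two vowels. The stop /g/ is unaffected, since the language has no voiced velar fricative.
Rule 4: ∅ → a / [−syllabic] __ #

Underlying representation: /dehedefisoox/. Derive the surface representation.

Rule 1 (intervocalic voicing): /f/ is a voiceless obstruent between vowels /e/ and /i/, so it voices to [v]. /s/ is a voiceless obstruent between vowels /i/ and /o/, so it voices to [z]. /dehedefisoox/ → dehedevizoox.
Rule 2 (intervocalic h-deletion): /h/ occurs between vowels /e/ and /e/, so it deletes. /dehedevizoox/ → deedevizoox.
Rule 3 (intervocalic spirantization): /d/ is a stop between vowels /e/ and /e/, so it spirantizes to the fricative [z]. /deedevizoox/ → deezevizoox.
Rule 4 (final a-epenthesis): the form ends in the consonant /x/, so [a] is inserted word-finally. /deezevizoox/ → deezevizooxa.

deezevizooxa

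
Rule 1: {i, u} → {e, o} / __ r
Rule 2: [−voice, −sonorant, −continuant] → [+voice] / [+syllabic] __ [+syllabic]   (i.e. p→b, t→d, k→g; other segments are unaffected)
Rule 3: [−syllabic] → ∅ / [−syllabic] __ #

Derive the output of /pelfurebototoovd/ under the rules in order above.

pelforebododoov

Rule 1 (pre-rhotic lowering): /u/ is a high vowel immediately before /r/, so it lowers to [o]. /pelfurebototoovd/ → pelforebototoovd.
Rule 2 (intervocalic voicing): /t/ is a voiceless stop between vowels /o/ and /o/, so it voices to [d]. /t/ is a voiceless stop between vowels /o/ and /o/, so it voices to [d]. /pelforebototoovd/ → pelforebododoovd.
Rule 3 (final cluster simplification): /d/ is the second consonant of a word-final cluster /vd/, so it deletes. /pelforebododoovd/ → pelforebododoov.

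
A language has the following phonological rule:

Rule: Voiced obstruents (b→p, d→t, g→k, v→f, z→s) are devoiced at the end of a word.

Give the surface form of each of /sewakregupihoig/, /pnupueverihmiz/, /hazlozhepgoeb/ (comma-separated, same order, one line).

sewakregupihoik, pnupueverihmis, hazlozhepgoep

/sewakregupihoig/: /g/ is a voiced obstruent in word-final position, so it devoices to [k]. → [sewakregupihoik].
/pnupueverihmiz/: /z/ is a voiced obstruent in word-final position, so it devoices to [s]. → [pnupueverihmis].
/hazlozhepgoeb/: /b/ is a voiced obstruent in word-final position, so it devoices to [p]. → [hazlozhepgoep].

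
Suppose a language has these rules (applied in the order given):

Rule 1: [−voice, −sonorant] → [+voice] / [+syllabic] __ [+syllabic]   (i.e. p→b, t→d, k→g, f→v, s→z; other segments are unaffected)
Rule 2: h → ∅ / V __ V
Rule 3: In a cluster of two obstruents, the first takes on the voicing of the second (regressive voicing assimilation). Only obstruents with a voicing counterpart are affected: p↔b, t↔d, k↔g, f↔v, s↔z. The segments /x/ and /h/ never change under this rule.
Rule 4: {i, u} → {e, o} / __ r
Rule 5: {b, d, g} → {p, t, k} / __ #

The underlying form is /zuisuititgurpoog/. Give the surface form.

Rule 1 (intervocalic voicing): /s/ is a voiceless obstruent between vowels /i/ and /u/, so it voices to [z]. /t/ is a voiceless obstruent between vowels /i/ and /i/, so it voices to [d]. /zuisuititgurpoog/ → zuizuiditgurpoog.
Rule 2 (intervocalic h-deletion): no segment meets the environment; /zuizuiditgurpoog/ is unchanged.
Rule 3 (regressive voicing assimilation): /t/ precedes the voiced obstruent /g/, so it voices to [d] by assimilation. /zuizuiditgurpoog/ → zuizuididgurpoog.
Rule 4 (pre-rhotic lowering): /u/ is a high vowel immediately before /r/, so it lowers to [o]. /zuizuididgurpoog/ → zuizuididgorpoog.
Rule 5 (final devoicing): /g/ is a voiced stop in word-final position, so it devoices to [k]. /zuizuididgorpoog/ → zuizuididgorpook.

zuizuididgorpook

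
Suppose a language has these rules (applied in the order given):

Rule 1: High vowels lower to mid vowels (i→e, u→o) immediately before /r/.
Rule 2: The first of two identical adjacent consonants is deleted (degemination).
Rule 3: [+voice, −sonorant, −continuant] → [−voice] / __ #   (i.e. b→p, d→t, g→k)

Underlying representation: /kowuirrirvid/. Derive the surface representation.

kowuerervit

Rule 1 (pre-rhotic lowering): /i/ is a high vowel immediately before /r/, so it lowers to [e]. /i/ is a high vowel immediately before /r/, so it lowers to [e]. /kowuirrirvid/ → kowuerrervid.
Rule 2 (degemination): /rr/ is a geminate; the first /r/ deletes. /kowuerrervid/ → kowuerervid.
Rule 3 (final devoicing): /d/ is a voiced stop in word-final position, so it devoices to [t]. /kowuerervid/ → kowuerervit.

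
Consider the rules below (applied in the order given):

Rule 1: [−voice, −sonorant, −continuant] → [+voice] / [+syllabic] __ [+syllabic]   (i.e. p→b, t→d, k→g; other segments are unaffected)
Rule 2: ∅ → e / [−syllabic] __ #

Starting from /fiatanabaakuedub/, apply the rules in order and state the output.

Rule 1 (intervocalic voicing): /t/ is a voiceless stop between vowels /a/ and /a/, so it voices to [d]. /k/ is a voiceless stop between vowels /a/ and /u/, so it voices to [g]. /fiatanabaakuedub/ → fiadanabaaguedub.
Rule 2 (final e-epenthesis): the form ends in the consonant /b/, so [e] is inserted word-finally. /fiadanabaaguedub/ → fiadanabaaguedube.

fiadanabaaguedube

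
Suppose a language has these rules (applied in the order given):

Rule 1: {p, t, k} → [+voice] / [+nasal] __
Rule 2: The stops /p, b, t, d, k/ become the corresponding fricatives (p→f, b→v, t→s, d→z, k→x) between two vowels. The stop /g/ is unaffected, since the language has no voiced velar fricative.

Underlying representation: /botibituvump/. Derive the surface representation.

bosivisuvumb

Rule 1 (post-nasal voicing): /p/ is a voiceless stop immediately after the nasal /m/, so it voices to [b]. /botibituvump/ → botibituvumb.
Rule 2 (intervocalic spirantization): /t/ is a stop between vowels /o/ and /i/, so it spirantizes to the fricative [s]. /b/ is a stop between vowels /i/ and /i/, so it spirantizes to the fricative [v]. /t/ is a stop between vowels /i/ and /u/, so it spirantizes to the fricative [s]. /botibituvumb/ → bosivisuvumb.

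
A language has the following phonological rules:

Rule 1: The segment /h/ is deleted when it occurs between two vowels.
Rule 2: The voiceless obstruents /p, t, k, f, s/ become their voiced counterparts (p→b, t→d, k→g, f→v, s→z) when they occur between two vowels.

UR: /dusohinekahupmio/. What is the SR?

Rule 1 (intervocalic h-deletion): /h/ occurs between vowels /o/ and /i/, so it deletes. /h/ occurs between vowels /a/ and /u/, so it deletes. /dusohinekahupmio/ → dusoinekaupmio.
Rule 2 (intervocalic voicing): /s/ is a voiceless obstruent between vowels /u/ and /o/, so it voices to [z]. /k/ is a voiceless obstruent between vowels /e/ and /a/, so it voices to [g]. /dusoinekaupmio/ → duzoinegaupmio.

duzoinegaupmio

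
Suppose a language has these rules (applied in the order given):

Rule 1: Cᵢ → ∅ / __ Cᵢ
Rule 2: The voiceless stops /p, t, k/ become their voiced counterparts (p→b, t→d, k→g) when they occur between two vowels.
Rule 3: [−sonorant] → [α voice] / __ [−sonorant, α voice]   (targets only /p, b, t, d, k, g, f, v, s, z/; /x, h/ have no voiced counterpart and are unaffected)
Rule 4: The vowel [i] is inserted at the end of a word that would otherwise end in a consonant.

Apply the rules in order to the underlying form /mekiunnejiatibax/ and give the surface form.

Rule 1 (degemination): /nn/ is a geminate; the first /n/ deletes. /mekiunnejiatibax/ → mekiunejiatibax.
Rule 2 (intervocalic voicing): /k/ is a voiceless stop between vowels /e/ and /i/, so it voices to [g]. /t/ is a voiceless stop between vowels /a/ and /i/, so it voices to [d]. /mekiunejiatibax/ → megiunejiadibax.
Rule 3 (regressive voicing assimilation): no segment meets the environment; /megiunejiadibax/ is unchanged.
Rule 4 (final i-epenthesis): the form ends in the consonant /x/, so [i] is inserted word-finally. /megiunejiadibax/ → megiunejiadibaxi.

megiunejiadibaxi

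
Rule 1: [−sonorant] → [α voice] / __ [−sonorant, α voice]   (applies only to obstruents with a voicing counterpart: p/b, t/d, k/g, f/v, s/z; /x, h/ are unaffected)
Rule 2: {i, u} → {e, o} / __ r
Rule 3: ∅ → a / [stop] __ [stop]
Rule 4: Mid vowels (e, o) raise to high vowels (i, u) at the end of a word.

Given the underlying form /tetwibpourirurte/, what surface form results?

tetwipapoorerorti

Rule 1 (regressive voicing assimilation): /b/ precedes the voiceless obstruent /p/, so it devoices to [p] by assimilation. /tetwibpourirurte/ → tetwippourirurte.
Rule 2 (pre-rhotic lowering): /u/ is a high vowel immediately before /r/, so it lowers to [o]. /i/ is a high vowel immediately before /r/, so it lowers to [e]. /u/ is a high vowel immediately before /r/, so it lowers to [o]. /tetwippourirurte/ → tetwippoorerorte.
Rule 3 (stop-cluster a-epenthesis): /p/ and /p/ form a stop–stop cluster, so [a] is inserted between them. /tetwippoorerorte/ → tetwipapoorerorte.
Rule 4 (final vowel raising): /e/ is a mid vowel in word-final position, so it raises to [i]. /tetwipapoorerorte/ → tetwipapoorerorti.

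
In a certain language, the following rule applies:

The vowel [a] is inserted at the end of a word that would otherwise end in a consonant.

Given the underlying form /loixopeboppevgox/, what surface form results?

the form ends in the consonant /x/, so [a] is inserted word-finally.
Surface form: [loixopeboppevgoxa].

loixopeboppevgoxa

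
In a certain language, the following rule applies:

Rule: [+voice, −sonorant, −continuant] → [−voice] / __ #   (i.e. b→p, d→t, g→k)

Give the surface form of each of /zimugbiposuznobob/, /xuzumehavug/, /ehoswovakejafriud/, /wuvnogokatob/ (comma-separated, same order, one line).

zimugbiposuznobop, xuzumehavuk, ehoswovakejafriut, wuvnogokatop

/zimugbiposuznobob/: /b/ is a voiced stop in word-final position, so it devoices to [p]. → [zimugbiposuznobop].
/xuzumehavug/: /g/ is a voiced stop in word-final position, so it devoices to [k]. → [xuzumehavuk].
/ehoswovakejafriud/: /d/ is a voiced stop in word-final position, so it devoices to [t]. → [ehoswovakejafriut].
/wuvnogokatob/: /b/ is a voiced stop in word-final position, so it devoices to [p]. → [wuvnogokatop].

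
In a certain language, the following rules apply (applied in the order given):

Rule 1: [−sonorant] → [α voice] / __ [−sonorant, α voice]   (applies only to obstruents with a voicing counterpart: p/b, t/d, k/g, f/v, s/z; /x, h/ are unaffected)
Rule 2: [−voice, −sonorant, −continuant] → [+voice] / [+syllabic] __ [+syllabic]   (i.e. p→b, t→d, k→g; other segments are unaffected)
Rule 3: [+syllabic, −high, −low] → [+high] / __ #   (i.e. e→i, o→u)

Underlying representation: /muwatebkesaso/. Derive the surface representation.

muwadepkesasu

Rule 1 (regressive voicing assimilation): /b/ precedes the voiceless obstruent /k/, so it devoices to [p] by assimilation. /muwatebkesaso/ → muwatepkesaso.
Rule 2 (intervocalic voicing): /t/ is a voiceless stop between vowels /a/ and /e/, so it voices to [d]. /muwatepkesaso/ → muwadepkesaso.
Rule 3 (final vowel raising): /o/ is a mid vowel in word-final position, so it raises to [u]. /muwadepkesaso/ → muwadepkesasu.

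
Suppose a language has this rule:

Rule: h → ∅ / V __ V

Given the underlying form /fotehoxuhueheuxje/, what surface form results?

/h/ occurs between vowels /e/ and /o/, so it deletes.
/h/ occurs between vowels /u/ and /u/, so it deletes.
/h/ occurs between vowels /e/ and /e/, so it deletes.
Surface form: [foteoxuueeuxje].

foteoxuueeuxje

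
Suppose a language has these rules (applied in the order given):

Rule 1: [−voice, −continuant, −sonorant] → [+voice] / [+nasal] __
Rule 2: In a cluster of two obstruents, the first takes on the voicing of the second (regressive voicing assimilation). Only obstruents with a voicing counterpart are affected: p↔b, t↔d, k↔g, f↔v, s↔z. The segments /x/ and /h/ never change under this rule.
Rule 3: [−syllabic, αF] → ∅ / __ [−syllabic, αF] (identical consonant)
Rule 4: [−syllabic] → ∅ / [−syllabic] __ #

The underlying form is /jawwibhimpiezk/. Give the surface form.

jawiphimbies

Rule 1 (post-nasal voicing): /p/ is a voiceless stop immediately after the nasal /m/, so it voices to [b]. /jawwibhimpiezk/ → jawwibhimbiezk.
Rule 2 (regressive voicing assimilation): /b/ precedes the voiceless obstruent /h/, so it devoices to [p] by assimilation. /z/ precedes the voiceless obstruent /k/, so it devoices to [s] by assimilation. /jawwibhimbiezk/ → jawwiphimbiesk.
Rule 3 (degemination): /ww/ is a geminate; the first /w/ deletes. /jawwiphimbiesk/ → jawiphimbiesk.
Rule 4 (final cluster simplification): /k/ is the second consonant of a word-final cluster /sk/, so it deletes. /jawiphimbiesk/ → jawiphimbies.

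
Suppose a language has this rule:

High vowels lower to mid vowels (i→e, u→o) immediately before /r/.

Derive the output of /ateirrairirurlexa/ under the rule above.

/i/ is a high vowel immediately before /r/, so it lowers to [e].
/i/ is a high vowel immediately before /r/, so it lowers to [e].
/i/ is a high vowel immediately before /r/, so it lowers to [e].
/u/ is a high vowel immediately before /r/, so it lowers to [o].
Surface form: [ateerraererorlexa].

ateerraererorlexa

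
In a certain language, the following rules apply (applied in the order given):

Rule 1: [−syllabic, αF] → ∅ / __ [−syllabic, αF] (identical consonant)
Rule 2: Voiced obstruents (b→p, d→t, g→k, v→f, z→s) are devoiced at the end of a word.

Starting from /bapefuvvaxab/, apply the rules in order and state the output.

bapefuvaxap

Rule 1 (degemination): /vv/ is a geminate; the first /v/ deletes. /bapefuvvaxab/ → bapefuvaxab.
Rule 2 (final devoicing): /b/ is a voiced obstruent in word-final position, so it devoices to [p]. /bapefuvaxab/ → bapefuvaxap.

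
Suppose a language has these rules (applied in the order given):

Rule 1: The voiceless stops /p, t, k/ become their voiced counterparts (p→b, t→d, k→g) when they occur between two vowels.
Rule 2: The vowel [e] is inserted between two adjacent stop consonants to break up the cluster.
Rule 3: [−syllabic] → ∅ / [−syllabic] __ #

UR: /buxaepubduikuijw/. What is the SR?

Rule 1 (intervocalic voicing): /p/ is a voiceless stop between vowels /e/ and /u/, so it voices to [b]. /k/ is a voiceless stop between vowels /i/ and /u/, so it voices to [g]. /buxaepubduikuijw/ → buxaebubduiguijw.
Rule 2 (stop-cluster e-epenthesis): /b/ and /d/ form a stop–stop cluster, so [e] is inserted between them. /buxaebubduiguijw/ → buxaebubeduiguijw.
Rule 3 (final cluster simplification): /w/ is the second consonant of a word-final cluster /jw/, so it deletes. /buxaebubeduiguijw/ → buxaebubeduiguij.

buxaebubeduiguij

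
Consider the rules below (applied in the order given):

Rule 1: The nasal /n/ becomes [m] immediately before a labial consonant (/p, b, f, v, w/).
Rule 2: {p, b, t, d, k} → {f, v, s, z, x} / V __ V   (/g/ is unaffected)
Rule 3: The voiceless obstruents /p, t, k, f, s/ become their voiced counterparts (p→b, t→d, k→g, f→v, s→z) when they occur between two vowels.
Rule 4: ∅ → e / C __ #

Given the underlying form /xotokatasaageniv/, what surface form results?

Rule 1 (nasal place assimilation): no segment meets the environment; /xotokatasaageniv/ is unchanged.
Rule 2 (intervocalic spirantization): /t/ is a stop between vowels /o/ and /o/, so it spirantizes to the fricative [s]. /k/ is a stop between vowels /o/ and /a/, so it spirantizes to the fricative [x]. /t/ is a stop between vowels /a/ and /a/, so it spirantizes to the fricative [s]. /xotokatasaageniv/ → xosoxasasaageniv.
Rule 3 (intervocalic voicing): /s/ is a voiceless obstruent between vowels /o/ and /o/, so it voices to [z]. /s/ is a voiceless obstruent between vowels /a/ and /a/, so it voices to [z]. /s/ is a voiceless obstruent between vowels /a/ and /a/, so it voices to [z]. /xosoxasasaageniv/ → xozoxazazaageniv.
Rule 4 (final e-epenthesis): the form ends in the consonant /v/, so [e] is inserted word-finally. /xozoxazazaageniv/ → xozoxazazaagenive.

xozoxazazaagenive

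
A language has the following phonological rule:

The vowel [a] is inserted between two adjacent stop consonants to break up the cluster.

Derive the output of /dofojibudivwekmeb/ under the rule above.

No segment of /dofojibudivwekmeb/ meets the structural description of the rule, so the form surfaces unchanged.

dofojibudivwekmeb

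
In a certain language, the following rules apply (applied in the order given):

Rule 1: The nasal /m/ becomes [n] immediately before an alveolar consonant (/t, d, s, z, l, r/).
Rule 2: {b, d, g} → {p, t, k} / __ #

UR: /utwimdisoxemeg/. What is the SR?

Rule 1 (nasal place assimilation): /m/ precedes the alveolar consonant /d/, so it assimilates in place to [n]. /utwimdisoxemeg/ → utwindisoxemeg.
Rule 2 (final devoicing): /g/ is a voiced stop in word-final position, so it devoices to [k]. /utwindisoxemeg/ → utwindisoxemek.

utwindisoxemek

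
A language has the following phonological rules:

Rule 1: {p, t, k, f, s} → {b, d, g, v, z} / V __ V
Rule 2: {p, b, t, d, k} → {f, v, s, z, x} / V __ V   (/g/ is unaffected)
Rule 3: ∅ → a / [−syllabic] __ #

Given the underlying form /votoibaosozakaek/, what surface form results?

Rule 1 (intervocalic voicing): /t/ is a voiceless obstruent between vowels /o/ and /o/, so it voices to [d]. /s/ is a voiceless obstruent between vowels /o/ and /o/, so it voices to [z]. /k/ is a voiceless obstruent between vowels /a/ and /a/, so it voices to [g]. /votoibaosozakaek/ → vodoibaozozagaek.
Rule 2 (intervocalic spirantization): /d/ is a stop between vowels /o/ and /o/, so it spirantizes to the fricative [z]. /b/ is a stop between vowels /i/ and /a/, so it spirantizes to the fricative [v]. /vodoibaozozagaek/ → vozoivaozozagaek.
Rule 3 (final a-epenthesis): the form ends in the consonant /k/, so [a] is inserted word-finally. /vozoivaozozagaek/ → vozoivaozozagaeka.

vozoivaozozagaeka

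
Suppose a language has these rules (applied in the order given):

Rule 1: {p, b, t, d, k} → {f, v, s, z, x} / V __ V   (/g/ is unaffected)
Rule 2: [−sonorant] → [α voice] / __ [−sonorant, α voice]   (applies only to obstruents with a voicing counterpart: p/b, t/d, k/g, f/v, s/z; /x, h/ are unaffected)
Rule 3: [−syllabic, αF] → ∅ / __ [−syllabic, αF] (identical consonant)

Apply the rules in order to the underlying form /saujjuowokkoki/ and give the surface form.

saujuowokoxi

Rule 1 (intervocalic spirantization): /k/ is a stop between vowels /o/ and /i/, so it spirantizes to the fricative [x]. /saujjuowokkoki/ → saujjuowokkoxi.
Rule 2 (regressive voicing assimilation): no segment meets the environment; /saujjuowokkoxi/ is unchanged.
Rule 3 (degemination): /jj/ is a geminate; the first /j/ deletes. /kk/ is a geminate; the first /k/ deletes. /saujjuowokkoxi/ → saujuowokoxi.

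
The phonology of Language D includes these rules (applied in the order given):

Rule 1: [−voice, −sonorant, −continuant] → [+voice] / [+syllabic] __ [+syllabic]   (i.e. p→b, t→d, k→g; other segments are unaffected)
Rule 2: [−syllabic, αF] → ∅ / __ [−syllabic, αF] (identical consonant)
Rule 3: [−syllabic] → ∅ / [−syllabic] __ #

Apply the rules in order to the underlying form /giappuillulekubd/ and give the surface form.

Rule 1 (intervocalic voicing): /k/ is a voiceless stop between vowels /e/ and /u/, so it voices to [g]. /giappuillulekubd/ → giappuillulegubd.
Rule 2 (degemination): /pp/ is a geminate; the first /p/ deletes. /ll/ is a geminate; the first /l/ deletes. /giappuillulegubd/ → giapuilulegubd.
Rule 3 (final cluster simplification): /d/ is the second consonant of a word-final cluster /bd/, so it deletes. /giapuilulegubd/ → giapuilulegub.

giapuilulegub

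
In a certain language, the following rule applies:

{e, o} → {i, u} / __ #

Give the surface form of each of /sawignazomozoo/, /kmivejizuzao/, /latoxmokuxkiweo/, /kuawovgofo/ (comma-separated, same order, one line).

sawignazomozou, kmivejizuzau, latoxmokuxkiweu, kuawovgofu

/sawignazomozoo/: /o/ is a mid vowel in word-final position, so it raises to [u]. → [sawignazomozou].
/kmivejizuzao/: /o/ is a mid vowel in word-final position, so it raises to [u]. → [kmivejizuzau].
/latoxmokuxkiweo/: /o/ is a mid vowel in word-final position, so it raises to [u]. → [latoxmokuxkiweu].
/kuawovgofo/: /o/ is a mid vowel in word-final position, so it raises to [u]. → [kuawovgofu].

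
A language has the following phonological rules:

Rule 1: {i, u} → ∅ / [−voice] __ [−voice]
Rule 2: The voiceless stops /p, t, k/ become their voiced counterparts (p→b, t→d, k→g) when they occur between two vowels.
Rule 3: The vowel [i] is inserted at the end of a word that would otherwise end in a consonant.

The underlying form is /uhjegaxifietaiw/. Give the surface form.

Rule 1 (high vowel syncope): /i/ is a high vowel flanked by voiceless consonants /x/ and /f/, so it deletes. /uhjegaxifietaiw/ → uhjegaxfietaiw.
Rule 2 (intervocalic voicing): /t/ is a voiceless stop between vowels /e/ and /a/, so it voices to [d]. /uhjegaxfietaiw/ → uhjegaxfiedaiw.
Rule 3 (final i-epenthesis): the form ends in the consonant /w/, so [i] is inserted word-finally. /uhjegaxfiedaiw/ → uhjegaxfiedaiwi.

uhjegaxfiedaiwi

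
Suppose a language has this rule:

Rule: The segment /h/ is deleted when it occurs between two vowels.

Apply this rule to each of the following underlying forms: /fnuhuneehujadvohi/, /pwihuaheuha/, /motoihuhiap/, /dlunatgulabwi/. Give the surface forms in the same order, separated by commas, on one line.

/fnuhuneehujadvohi/: /h/ occurs between vowels /u/ and /u/, so it deletes. /h/ occurs between vowels /e/ and /u/, so it deletes. /h/ occurs between vowels /o/ and /i/, so it deletes. → [fnuuneeujadvoi].
/pwihuaheuha/: /h/ occurs between vowels /i/ and /u/, so it deletes. /h/ occurs between vowels /a/ and /e/, so it deletes. /h/ occurs between vowels /u/ and /a/, so it deletes. → [pwiuaeua].
/motoihuhiap/: /h/ occurs between vowels /i/ and /u/, so it deletes. /h/ occurs between vowels /u/ and /i/, so it deletes. → [motoiuiap].
/dlunatgulabwi/: the rule's environment is not met; surfaces unchanged as [dlunatgulabwi].

fnuuneeujadvoi, pwiuaeua, motoiuiap, dlunatgulabwi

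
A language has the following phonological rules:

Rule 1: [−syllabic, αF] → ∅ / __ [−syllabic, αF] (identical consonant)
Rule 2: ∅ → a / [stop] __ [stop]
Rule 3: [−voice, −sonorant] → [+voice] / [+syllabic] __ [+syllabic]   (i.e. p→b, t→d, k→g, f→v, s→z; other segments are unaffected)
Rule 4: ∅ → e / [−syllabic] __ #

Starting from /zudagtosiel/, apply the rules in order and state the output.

zudagadoziele

Rule 1 (degemination): no segment meets the environment; /zudagtosiel/ is unchanged.
Rule 2 (stop-cluster a-epenthesis): /g/ and /t/ form a stop–stop cluster, so [a] is inserted between them. /zudagtosiel/ → zudagatosiel.
Rule 3 (intervocalic voicing): /t/ is a voiceless obstruent between vowels /a/ and /o/, so it voices to [d]. /s/ is a voiceless obstruent between vowels /o/ and /i/, so it voices to [z]. /zudagatosiel/ → zudagadoziel.
Rule 4 (final e-epenthesis): the form ends in the consonant /l/, so [e] is inserted word-finally. /zudagadoziel/ → zudagadoziele.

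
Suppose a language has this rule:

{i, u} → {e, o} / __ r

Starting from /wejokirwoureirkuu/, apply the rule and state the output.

/i/ is a high vowel immediately before /r/, so it lowers to [e].
/u/ is a high vowel immediately before /r/, so it lowers to [o].
/i/ is a high vowel immediately before /r/, so it lowers to [e].
Surface form: [wejokerwooreerkuu].

wejokerwooreerkuu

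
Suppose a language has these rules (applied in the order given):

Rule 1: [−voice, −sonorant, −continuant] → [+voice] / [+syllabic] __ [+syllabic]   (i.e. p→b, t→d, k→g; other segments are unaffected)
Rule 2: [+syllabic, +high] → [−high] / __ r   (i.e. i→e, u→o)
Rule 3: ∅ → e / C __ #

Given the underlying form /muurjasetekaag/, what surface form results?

Rule 1 (intervocalic voicing): /t/ is a voiceless stop between vowels /e/ and /e/, so it voices to [d]. /k/ is a voiceless stop between vowels /e/ and /a/, so it voices to [g]. /muurjasetekaag/ → muurjasedegaag.
Rule 2 (pre-rhotic lowering): /u/ is a high vowel immediately before /r/, so it lowers to [o]. /muurjasedegaag/ → muorjasedegaag.
Rule 3 (final e-epenthesis): the form ends in the consonant /g/, so [e] is inserted word-finally. /muorjasedegaag/ → muorjasedegaage.

muorjasedegaage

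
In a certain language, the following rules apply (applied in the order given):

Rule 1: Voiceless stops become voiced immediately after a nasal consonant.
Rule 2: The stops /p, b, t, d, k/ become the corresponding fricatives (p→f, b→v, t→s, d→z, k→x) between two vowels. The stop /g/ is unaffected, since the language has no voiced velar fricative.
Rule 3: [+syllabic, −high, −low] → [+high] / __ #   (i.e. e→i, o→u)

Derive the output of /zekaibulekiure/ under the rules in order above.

zexaivulexiuri

Rule 1 (post-nasal voicing): no segment meets the environment; /zekaibulekiure/ is unchanged.
Rule 2 (intervocalic spirantization): /k/ is a stop between vowels /e/ and /a/, so it spirantizes to the fricative [x]. /b/ is a stop between vowels /i/ and /u/, so it spirantizes to the fricative [v]. /k/ is a stop between vowels /e/ and /i/, so it spirantizes to the fricative [x]. /zekaibulekiure/ → zexaivulexiure.
Rule 3 (final vowel raising): /e/ is a mid vowel in word-final position, so it raises to [i]. /zexaivulexiure/ → zexaivulexiuri.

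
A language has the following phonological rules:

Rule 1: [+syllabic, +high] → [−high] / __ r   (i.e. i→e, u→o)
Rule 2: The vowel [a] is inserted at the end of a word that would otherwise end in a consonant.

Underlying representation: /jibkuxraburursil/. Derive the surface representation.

Rule 1 (pre-rhotic lowering): /u/ is a high vowel immediately before /r/, so it lowers to [o]. /u/ is a high vowel immediately before /r/, so it lowers to [o]. /jibkuxraburursil/ → jibkuxrabororsil.
Rule 2 (final a-epenthesis): the form ends in the consonant /l/, so [a] is inserted word-finally. /jibkuxrabororsil/ → jibkuxrabororsila.

jibkuxrabororsila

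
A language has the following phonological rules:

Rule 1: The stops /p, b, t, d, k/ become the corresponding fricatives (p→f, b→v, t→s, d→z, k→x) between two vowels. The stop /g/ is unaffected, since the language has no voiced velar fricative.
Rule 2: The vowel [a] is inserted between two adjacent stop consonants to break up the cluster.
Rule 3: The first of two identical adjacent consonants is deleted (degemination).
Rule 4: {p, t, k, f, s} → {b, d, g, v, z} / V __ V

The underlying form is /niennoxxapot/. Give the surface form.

nienoxavot

Rule 1 (intervocalic spirantization): /p/ is a stop between vowels /a/ and /o/, so it spirantizes to the fricative [f]. /niennoxxapot/ → niennoxxafot.
Rule 2 (stop-cluster a-epenthesis): no segment meets the environment; /niennoxxafot/ is unchanged.
Rule 3 (degemination): /nn/ is a geminate; the first /n/ deletes. /xx/ is a geminate; the first /x/ deletes. /niennoxxafot/ → nienoxafot.
Rule 4 (intervocalic voicing): /f/ is a voiceless obstruent between vowels /a/ and /o/, so it voices to [v]. /nienoxafot/ → nienoxavot.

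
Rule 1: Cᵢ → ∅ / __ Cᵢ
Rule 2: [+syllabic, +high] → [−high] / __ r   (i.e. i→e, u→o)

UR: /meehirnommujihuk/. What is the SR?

meehernomujihuk

Rule 1 (degemination): /mm/ is a geminate; the first /m/ deletes. /meehirnommujihuk/ → meehirnomujihuk.
Rule 2 (pre-rhotic lowering): /i/ is a high vowel immediately before /r/, so it lowers to [e]. /meehirnomujihuk/ → meehernomujihuk.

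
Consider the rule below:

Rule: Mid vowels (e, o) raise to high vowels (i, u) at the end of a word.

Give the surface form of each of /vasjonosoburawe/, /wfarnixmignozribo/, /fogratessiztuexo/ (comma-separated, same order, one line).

/vasjonosoburawe/: /e/ is a mid vowel in word-final position, so it raises to [i]. → [vasjonosoburawi].
/wfarnixmignozribo/: /o/ is a mid vowel in word-final position, so it raises to [u]. → [wfarnixmignozribu].
/fogratessiztuexo/: /o/ is a mid vowel in word-final position, so it raises to [u]. → [fogratessiztuexu].

vasjonosoburawi, wfarnixmignozribu, fogratessiztuexu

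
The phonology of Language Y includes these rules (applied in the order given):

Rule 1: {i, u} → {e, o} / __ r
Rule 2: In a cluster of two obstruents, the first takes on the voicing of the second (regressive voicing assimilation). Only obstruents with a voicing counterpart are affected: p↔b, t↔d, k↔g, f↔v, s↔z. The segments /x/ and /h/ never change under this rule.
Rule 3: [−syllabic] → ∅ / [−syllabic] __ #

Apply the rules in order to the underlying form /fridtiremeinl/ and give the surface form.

fritteremein

Rule 1 (pre-rhotic lowering): /i/ is a high vowel immediately before /r/, so it lowers to [e]. /fridtiremeinl/ → fridteremeinl.
Rule 2 (regressive voicing assimilation): /d/ precedes the voiceless obstruent /t/, so it devoices to [t] by assimilation. /fridteremeinl/ → fritteremeinl.
Rule 3 (final cluster simplification): /l/ is the second consonant of a word-final cluster /nl/, so it deletes. /fritteremeinl/ → fritteremein.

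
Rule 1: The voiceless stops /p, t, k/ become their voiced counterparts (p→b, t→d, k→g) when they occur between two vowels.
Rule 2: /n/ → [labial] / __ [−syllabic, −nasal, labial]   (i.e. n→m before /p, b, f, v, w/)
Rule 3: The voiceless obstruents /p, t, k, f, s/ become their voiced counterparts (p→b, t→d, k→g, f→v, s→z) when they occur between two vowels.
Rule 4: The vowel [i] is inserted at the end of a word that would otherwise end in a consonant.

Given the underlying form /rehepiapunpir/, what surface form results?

rehebiabumpiri

Rule 1 (intervocalic voicing): /p/ is a voiceless stop between vowels /e/ and /i/, so it voices to [b]. /p/ is a voiceless stop between vowels /a/ and /u/, so it voices to [b]. /rehepiapunpir/ → rehebiabunpir.
Rule 2 (nasal place assimilation): /n/ precedes the labial consonant /p/, so it assimilates in place to [m]. /rehebiabunpir/ → rehebiabumpir.
Rule 3 (intervocalic voicing): no segment meets the environment; /rehebiabumpir/ is unchanged.
Rule 4 (final i-epenthesis): the form ends in the consonant /r/, so [i] is inserted word-finally. /rehebiabumpir/ → rehebiabumpiri.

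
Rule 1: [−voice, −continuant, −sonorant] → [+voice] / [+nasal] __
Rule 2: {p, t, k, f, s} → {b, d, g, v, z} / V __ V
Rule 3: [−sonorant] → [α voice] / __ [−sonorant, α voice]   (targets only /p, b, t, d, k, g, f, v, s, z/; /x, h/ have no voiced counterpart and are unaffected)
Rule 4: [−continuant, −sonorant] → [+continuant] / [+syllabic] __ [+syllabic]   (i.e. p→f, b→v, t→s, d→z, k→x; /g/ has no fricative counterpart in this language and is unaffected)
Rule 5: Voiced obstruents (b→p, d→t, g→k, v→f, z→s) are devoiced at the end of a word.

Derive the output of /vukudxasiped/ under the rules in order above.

Rule 1 (post-nasal voicing): no segment meets the environment; /vukudxasiped/ is unchanged.
Rule 2 (intervocalic voicing): /k/ is a voiceless obstruent between vowels /u/ and /u/, so it voices to [g]. /s/ is a voiceless obstruent between vowels /a/ and /i/, so it voices to [z]. /p/ is a voiceless obstruent between vowels /i/ and /e/, so it voices to [b]. /vukudxasiped/ → vugudxazibed.
Rule 3 (regressive voicing assimilation): /d/ precedes the voiceless obstruent /x/, so it devoices to [t] by assimilation. /vugudxazibed/ → vugutxazibed.
Rule 4 (intervocalic spirantization): /b/ is a stop between vowels /i/ and /e/, so it spirantizes to the fricative [v]. /vugutxazibed/ → vugutxazived.
Rule 5 (final devoicing): /d/ is a voiced obstruent in word-final position, so it devoices to [t]. /vugutxazived/ → vugutxazivet.

vugutxazivet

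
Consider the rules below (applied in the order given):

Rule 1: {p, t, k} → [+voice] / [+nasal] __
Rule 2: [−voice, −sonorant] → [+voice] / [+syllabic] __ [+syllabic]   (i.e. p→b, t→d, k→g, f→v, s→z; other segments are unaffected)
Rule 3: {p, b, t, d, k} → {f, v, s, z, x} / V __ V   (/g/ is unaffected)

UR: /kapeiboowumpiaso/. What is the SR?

Rule 1 (post-nasal voicing): /p/ is a voiceless stop immediately after the nasal /m/, so it voices to [b]. /kapeiboowumpiaso/ → kapeiboowumbiaso.
Rule 2 (intervocalic voicing): /p/ is a voiceless obstruent between vowels /a/ and /e/, so it voices to [b]. /s/ is a voiceless obstruent between vowels /a/ and /o/, so it voices to [z]. /kapeiboowumbiaso/ → kabeiboowumbiazo.
Rule 3 (intervocalic spirantization): /b/ is a stop between vowels /a/ and /e/, so it spirantizes to the fricative [v]. /b/ is a stop between vowels /i/ and /o/, so it spirantizes to the fricative [v]. /kabeiboowumbiazo/ → kaveivoowumbiazo.

kaveivoowumbiazo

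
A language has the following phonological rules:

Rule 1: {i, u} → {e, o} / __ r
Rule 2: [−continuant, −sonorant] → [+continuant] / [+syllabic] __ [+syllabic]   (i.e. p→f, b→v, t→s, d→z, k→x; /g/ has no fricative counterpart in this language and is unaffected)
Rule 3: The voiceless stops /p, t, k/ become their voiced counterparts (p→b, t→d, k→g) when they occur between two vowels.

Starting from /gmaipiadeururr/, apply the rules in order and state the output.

Rule 1 (pre-rhotic lowering): /u/ is a high vowel immediately before /r/, so it lowers to [o]. /u/ is a high vowel immediately before /r/, so it lowers to [o]. /gmaipiadeururr/ → gmaipiadeororr.
Rule 2 (intervocalic spirantization): /p/ is a stop between vowels /i/ and /i/, so it spirantizes to the fricative [f]. /d/ is a stop between vowels /a/ and /e/, so it spirantizes to the fricative [z]. /gmaipiadeororr/ → gmaifiazeororr.
Rule 3 (intervocalic voicing): no segment meets the environment; /gmaifiazeororr/ is unchanged.

gmaifiazeororr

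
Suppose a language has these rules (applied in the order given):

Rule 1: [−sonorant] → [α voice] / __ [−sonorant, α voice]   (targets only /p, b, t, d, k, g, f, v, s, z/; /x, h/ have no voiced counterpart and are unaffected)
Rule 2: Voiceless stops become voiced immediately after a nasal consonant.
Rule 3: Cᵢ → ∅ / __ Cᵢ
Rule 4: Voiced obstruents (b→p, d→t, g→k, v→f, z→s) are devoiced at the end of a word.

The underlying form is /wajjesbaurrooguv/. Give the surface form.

Rule 1 (regressive voicing assimilation): /s/ precedes the voiced obstruent /b/, so it voices to [z] by assimilation. /wajjesbaurrooguv/ → wajjezbaurrooguv.
Rule 2 (post-nasal voicing): no segment meets the environment; /wajjezbaurrooguv/ is unchanged.
Rule 3 (degemination): /jj/ is a geminate; the first /j/ deletes. /rr/ is a geminate; the first /r/ deletes. /wajjezbaurrooguv/ → wajezbaurooguv.
Rule 4 (final devoicing): /v/ is a voiced obstruent in word-final position, so it devoices to [f]. /wajezbaurooguv/ → wajezbaurooguf.

wajezbaurooguf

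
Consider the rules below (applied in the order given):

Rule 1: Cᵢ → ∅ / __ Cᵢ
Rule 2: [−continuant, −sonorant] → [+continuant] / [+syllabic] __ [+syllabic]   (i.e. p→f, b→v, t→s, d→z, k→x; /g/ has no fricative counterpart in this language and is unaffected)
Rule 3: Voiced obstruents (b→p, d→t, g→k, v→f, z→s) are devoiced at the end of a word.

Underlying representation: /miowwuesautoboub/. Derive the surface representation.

miowuesausovoup

Rule 1 (degemination): /ww/ is a geminate; the first /w/ deletes. /miowwuesautoboub/ → miowuesautoboub.
Rule 2 (intervocalic spirantization): /t/ is a stop between vowels /u/ and /o/, so it spirantizes to the fricative [s]. /b/ is a stop between vowels /o/ and /o/, so it spirantizes to the fricative [v]. /miowuesautoboub/ → miowuesausovoub.
Rule 3 (final devoicing): /b/ is a voiced obstruent in word-final position, so it devoices to [p]. /miowuesausovoub/ → miowuesausovoup.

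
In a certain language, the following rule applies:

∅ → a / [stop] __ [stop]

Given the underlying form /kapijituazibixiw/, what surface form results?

kapijituazibixiw

No segment of /kapijituazibixiw/ meets the structural description of the rule, so the form surfaces unchanged.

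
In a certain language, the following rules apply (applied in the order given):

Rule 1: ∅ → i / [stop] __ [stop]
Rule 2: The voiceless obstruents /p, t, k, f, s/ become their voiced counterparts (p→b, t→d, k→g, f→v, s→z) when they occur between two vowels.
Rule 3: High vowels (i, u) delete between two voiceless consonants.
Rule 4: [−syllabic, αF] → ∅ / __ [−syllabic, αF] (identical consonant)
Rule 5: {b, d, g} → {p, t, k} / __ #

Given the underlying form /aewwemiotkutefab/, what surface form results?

Rule 1 (stop-cluster i-epenthesis): /t/ and /k/ form a stop–stop cluster, so [i] is inserted between them. /aewwemiotkutefab/ → aewwemiotikutefab.
Rule 2 (intervocalic voicing): /t/ is a voiceless obstruent between vowels /o/ and /i/, so it voices to [d]. /k/ is a voiceless obstruent between vowels /i/ and /u/, so it voices to [g]. /t/ is a voiceless obstruent between vowels /u/ and /e/, so it voices to [d]. /f/ is a voiceless obstruent between vowels /e/ and /a/, so it voices to [v]. /aewwemiotikutefab/ → aewwemiodigudevab.
Rule 3 (high vowel syncope): no segment meets the environment; /aewwemiodigudevab/ is unchanged.
Rule 4 (degemination): /ww/ is a geminate; the first /w/ deletes. /aewwemiodigudevab/ → aewemiodigudevab.
Rule 5 (final devoicing): /b/ is a voiced stop in word-final position, so it devoices to [p]. /aewemiodigudevab/ → aewemiodigudevap.

aewemiodigudevap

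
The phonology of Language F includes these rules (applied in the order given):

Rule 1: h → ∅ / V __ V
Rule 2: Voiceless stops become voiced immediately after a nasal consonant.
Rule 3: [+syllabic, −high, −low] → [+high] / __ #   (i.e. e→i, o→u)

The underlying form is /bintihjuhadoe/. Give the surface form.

bindihjuadoi

Rule 1 (intervocalic h-deletion): /h/ occurs between vowels /u/ and /a/, so it deletes. /bintihjuhadoe/ → bintihjuadoe.
Rule 2 (post-nasal voicing): /t/ is a voiceless stop immediately after the nasal /n/, so it voices to [d]. /bintihjuadoe/ → bindihjuadoe.
Rule 3 (final vowel raising): /e/ is a mid vowel in word-final position, so it raises to [i]. /bindihjuadoe/ → bindihjuadoi.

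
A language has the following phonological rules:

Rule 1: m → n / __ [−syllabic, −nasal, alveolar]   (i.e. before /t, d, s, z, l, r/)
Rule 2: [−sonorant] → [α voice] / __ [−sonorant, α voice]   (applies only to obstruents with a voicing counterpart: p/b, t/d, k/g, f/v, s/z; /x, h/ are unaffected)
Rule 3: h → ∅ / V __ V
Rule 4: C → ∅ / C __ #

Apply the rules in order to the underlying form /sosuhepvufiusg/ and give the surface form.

Rule 1 (nasal place assimilation): no segment meets the environment; /sosuhepvufiusg/ is unchanged.
Rule 2 (regressive voicing assimilation): /p/ precedes the voiced obstruent /v/, so it voices to [b] by assimilation. /s/ precedes the voiced obstruent /g/, so it voices to [z] by assimilation. /sosuhepvufiusg/ → sosuhebvufiuzg.
Rule 3 (intervocalic h-deletion): /h/ occurs between vowels /u/ and /e/, so it deletes. /sosuhebvufiuzg/ → sosuebvufiuzg.
Rule 4 (final cluster simplification): /g/ is the second consonant of a word-final cluster /zg/, so it deletes. /sosuebvufiuzg/ → sosuebvufiuz.

sosuebvufiuz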